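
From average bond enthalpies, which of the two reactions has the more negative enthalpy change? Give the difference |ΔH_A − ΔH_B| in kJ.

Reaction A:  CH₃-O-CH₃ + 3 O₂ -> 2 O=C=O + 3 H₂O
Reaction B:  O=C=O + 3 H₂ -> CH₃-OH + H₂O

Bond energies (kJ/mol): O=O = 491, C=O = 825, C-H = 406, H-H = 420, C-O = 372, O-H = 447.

Reaction A:
  Bonds broken (reactants):
    C-H: 6 × 406 = 2436
    C-O: 2 × 372 = 744
    O=O: 3 × 491 = 1473
    Σ(broken) = 4653 kJ
  Bonds formed (products):
    C=O: 4 × 825 = 3300
    O-H: 6 × 447 = 2682
    Σ(formed) = 5982 kJ
  ΔH_A = 4653 − 5982 = −1329 kJ
Reaction B:
  Bonds broken (reactants):
    C=O: 2 × 825 = 1650
    H-H: 3 × 420 = 1260
    Σ(broken) = 2910 kJ
  Bonds formed (products):
    C-H: 3 × 406 = 1218
    C-O: 1 × 372 = 372
    O-H: 3 × 447 = 1341
    Σ(formed) = 2931 kJ
  ΔH_B = 2910 − 2931 = −21 kJ
ΔH_A − ΔH_B = −1308 kJ, so reaction A has the more negative ΔH; |ΔH_A − ΔH_B| = 1308 kJ.

Reaction A, by 1308 kJ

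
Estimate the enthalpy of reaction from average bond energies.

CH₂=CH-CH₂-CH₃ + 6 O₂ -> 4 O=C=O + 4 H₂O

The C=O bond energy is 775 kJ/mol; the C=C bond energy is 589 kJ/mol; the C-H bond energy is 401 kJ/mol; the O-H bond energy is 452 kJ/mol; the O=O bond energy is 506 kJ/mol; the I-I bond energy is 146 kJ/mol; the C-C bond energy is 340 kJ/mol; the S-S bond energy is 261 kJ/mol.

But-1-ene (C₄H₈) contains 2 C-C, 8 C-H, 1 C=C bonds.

Bonds broken (reactants):
  C-C: 2 × 340 = 680
  C-H: 8 × 401 = 3208
  C=C: 1 × 589 = 589
  O=O: 6 × 506 = 3036
  Σ(broken) = 7513 kJ
Bonds formed (products):
  C=O: 8 × 775 = 6200
  O-H: 8 × 452 = 3616
  Σ(formed) = 9816 kJ
ΔH = Σ(broken) − Σ(formed) = 7513 − 9816 = −2303 kJ

ΔH ≈ −2303 kJ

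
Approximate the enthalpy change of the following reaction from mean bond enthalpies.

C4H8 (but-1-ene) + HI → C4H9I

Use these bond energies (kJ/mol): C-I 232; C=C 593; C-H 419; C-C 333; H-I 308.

ΔH ≈ −83 kJ

Bonds broken (reactants):
  C-C: 2 × 333 = 666
  C-H: 8 × 419 = 3352
  C=C: 1 × 593 = 593
  H-I: 1 × 308 = 308
  Σ(broken) = 4919 kJ
Bonds formed (products):
  C-C: 3 × 333 = 999
  C-H: 9 × 419 = 3771
  C-I: 1 × 232 = 232
  Σ(formed) = 5002 kJ
ΔH = Σ(broken) − Σ(formed) = 4919 − 5002 = −83 kJ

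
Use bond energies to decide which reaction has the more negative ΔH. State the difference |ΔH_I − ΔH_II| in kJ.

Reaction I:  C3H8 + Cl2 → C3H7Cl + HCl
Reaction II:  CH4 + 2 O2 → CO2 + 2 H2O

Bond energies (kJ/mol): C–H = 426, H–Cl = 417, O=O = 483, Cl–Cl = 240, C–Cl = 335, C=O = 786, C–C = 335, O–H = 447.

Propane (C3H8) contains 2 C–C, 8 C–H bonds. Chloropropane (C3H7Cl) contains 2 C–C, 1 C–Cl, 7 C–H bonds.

Reaction II, by 604 kJ

Reaction I:
  Bonds broken (reactants):
    C–C: 2 × 335 = 670
    C–H: 8 × 426 = 3408
    Cl–Cl: 1 × 240 = 240
    Σ(broken) = 4318 kJ
  Bonds formed (products):
    C–C: 2 × 335 = 670
    C–Cl: 1 × 335 = 335
    C–H: 7 × 426 = 2982
    H–Cl: 1 × 417 = 417
    Σ(formed) = 4404 kJ
  ΔH_I = 4318 − 4404 = −86 kJ
Reaction II:
  Bonds broken (reactants):
    C–H: 4 × 426 = 1704
    O=O: 2 × 483 = 966
    Σ(broken) = 2670 kJ
  Bonds formed (products):
    C=O: 2 × 786 = 1572
    O–H: 4 × 447 = 1788
    Σ(formed) = 3360 kJ
  ΔH_II = 2670 − 3360 = −690 kJ
ΔH_I − ΔH_II = +604 kJ, so reaction II has the more negative ΔH; |ΔH_I − ΔH_II| = 604 kJ.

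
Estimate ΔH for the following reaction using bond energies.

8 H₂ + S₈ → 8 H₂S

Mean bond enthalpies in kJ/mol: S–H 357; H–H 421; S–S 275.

Bonds broken (reactants):
  H–H: 8 × 421 = 3368
  S–S: 8 × 275 = 2200
  Σ(broken) = 5568 kJ
Bonds formed (products):
  S–H: 16 × 357 = 5712
  Σ(formed) = 5712 kJ
ΔH = Σ(broken) − Σ(formed) = 5568 − 5712 = −144 kJ

ΔH ≈ −144 kJ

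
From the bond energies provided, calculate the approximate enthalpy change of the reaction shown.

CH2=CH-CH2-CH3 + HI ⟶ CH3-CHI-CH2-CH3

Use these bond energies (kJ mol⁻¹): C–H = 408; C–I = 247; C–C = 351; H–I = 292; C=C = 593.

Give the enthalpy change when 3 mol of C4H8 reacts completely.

Bonds broken (reactants):
  C–C: 2 × 351 = 702
  C–H: 8 × 408 = 3264
  C=C: 1 × 593 = 593
  H–I: 1 × 292 = 292
  Σ(broken) = 4851 kJ
Bonds formed (products):
  C–C: 3 × 351 = 1053
  C–H: 9 × 408 = 3672
  C–I: 1 × 247 = 247
  Σ(formed) = 4972 kJ
ΔH = Σ(broken) − Σ(formed) = 4851 − 4972 = −121 kJ
For 3× the reaction as written: 3 × (−121) = −363 kJ

ΔH = −363 kJ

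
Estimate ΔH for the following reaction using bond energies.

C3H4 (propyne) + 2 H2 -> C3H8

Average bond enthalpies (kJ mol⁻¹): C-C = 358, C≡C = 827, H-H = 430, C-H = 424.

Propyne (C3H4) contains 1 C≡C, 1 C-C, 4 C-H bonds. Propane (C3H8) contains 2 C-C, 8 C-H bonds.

Bonds broken (reactants):
  C≡C: 1 × 827 = 827
  C-C: 1 × 358 = 358
  C-H: 4 × 424 = 1696
  H-H: 2 × 430 = 860
  Σ(broken) = 3741 kJ
Bonds formed (products):
  C-C: 2 × 358 = 716
  C-H: 8 × 424 = 3392
  Σ(formed) = 4108 kJ
ΔH = Σ(broken) − Σ(formed) = 3741 − 4108 = −367 kJ

ΔH ≈ −367 kJ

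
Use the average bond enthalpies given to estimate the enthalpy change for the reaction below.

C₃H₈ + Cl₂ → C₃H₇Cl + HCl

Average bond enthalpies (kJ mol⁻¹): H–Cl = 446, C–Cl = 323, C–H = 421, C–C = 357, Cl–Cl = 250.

ΔH ≈ −98 kJ

Bonds broken (reactants):
  C–C: 2 × 357 = 714
  C–H: 8 × 421 = 3368
  Cl–Cl: 1 × 250 = 250
  Σ(broken) = 4332 kJ
Bonds formed (products):
  C–C: 2 × 357 = 714
  C–Cl: 1 × 323 = 323
  C–H: 7 × 421 = 2947
  H–Cl: 1 × 446 = 446
  Σ(formed) = 4430 kJ
ΔH = Σ(broken) − Σ(formed) = 4332 − 4430 = −98 kJ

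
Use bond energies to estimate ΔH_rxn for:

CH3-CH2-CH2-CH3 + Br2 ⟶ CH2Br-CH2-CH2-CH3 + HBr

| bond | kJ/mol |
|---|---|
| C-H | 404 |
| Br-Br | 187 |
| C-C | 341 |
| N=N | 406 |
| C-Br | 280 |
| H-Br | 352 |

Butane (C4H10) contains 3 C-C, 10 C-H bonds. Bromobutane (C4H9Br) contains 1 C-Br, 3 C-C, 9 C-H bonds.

ΔH ≈ −41 kJ

Bonds broken (reactants):
  Br-Br: 1 × 187 = 187
  C-C: 3 × 341 = 1023
  C-H: 10 × 404 = 4040
  Σ(broken) = 5250 kJ
Bonds formed (products):
  C-Br: 1 × 280 = 280
  C-C: 3 × 341 = 1023
  C-H: 9 × 404 = 3636
  H-Br: 1 × 352 = 352
  Σ(formed) = 5291 kJ
ΔH = Σ(broken) − Σ(formed) = 5250 − 5291 = −41 kJ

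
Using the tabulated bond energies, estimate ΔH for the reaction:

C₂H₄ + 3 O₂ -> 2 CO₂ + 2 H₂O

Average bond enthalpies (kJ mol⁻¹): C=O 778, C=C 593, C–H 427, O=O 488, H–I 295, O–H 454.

Bonds broken (reactants):
  C–H: 4 × 427 = 1708
  C=C: 1 × 593 = 593
  O=O: 3 × 488 = 1464
  Σ(broken) = 3765 kJ
Bonds formed (products):
  C=O: 4 × 778 = 3112
  O–H: 4 × 454 = 1816
  Σ(formed) = 4928 kJ
ΔH = Σ(broken) − Σ(formed) = 3765 − 4928 = −1163 kJ

ΔH ≈ −1163 kJ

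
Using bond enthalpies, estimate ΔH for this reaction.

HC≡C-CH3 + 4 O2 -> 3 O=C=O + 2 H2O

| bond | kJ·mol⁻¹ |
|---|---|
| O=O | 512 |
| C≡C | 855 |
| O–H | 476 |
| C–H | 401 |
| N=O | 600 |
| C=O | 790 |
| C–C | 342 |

Bonds broken (reactants):
  C≡C: 1 × 855 = 855
  C–C: 1 × 342 = 342
  C–H: 4 × 401 = 1604
  O=O: 4 × 512 = 2048
  Σ(broken) = 4849 kJ
Bonds formed (products):
  C=O: 6 × 790 = 4740
  O–H: 4 × 476 = 1904
  Σ(formed) = 6644 kJ
ΔH = Σ(broken) − Σ(formed) = 4849 − 6644 = −1795 kJ

ΔH ≈ −1795 kJ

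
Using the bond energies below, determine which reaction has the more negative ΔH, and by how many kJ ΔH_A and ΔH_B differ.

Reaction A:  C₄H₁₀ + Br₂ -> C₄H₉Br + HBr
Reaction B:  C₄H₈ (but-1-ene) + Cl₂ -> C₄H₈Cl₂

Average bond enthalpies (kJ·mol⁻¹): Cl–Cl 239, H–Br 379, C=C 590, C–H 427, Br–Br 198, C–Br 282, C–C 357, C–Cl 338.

Reaction A:
  Bonds broken (reactants):
    Br–Br: 1 × 198 = 198
    C–C: 3 × 357 = 1071
    C–H: 10 × 427 = 4270
    Σ(broken) = 5539 kJ
  Bonds formed (products):
    C–Br: 1 × 282 = 282
    C–C: 3 × 357 = 1071
    C–H: 9 × 427 = 3843
    H–Br: 1 × 379 = 379
    Σ(formed) = 5575 kJ
  ΔH_A = 5539 − 5575 = −36 kJ
Reaction B:
  Bonds broken (reactants):
    C–C: 2 × 357 = 714
    C–H: 8 × 427 = 3416
    C=C: 1 × 590 = 590
    Cl–Cl: 1 × 239 = 239
    Σ(broken) = 4959 kJ
  Bonds formed (products):
    C–C: 3 × 357 = 1071
    C–Cl: 2 × 338 = 676
    C–H: 8 × 427 = 3416
    Σ(formed) = 5163 kJ
  ΔH_B = 4959 − 5163 = −204 kJ
ΔH_A − ΔH_B = +168 kJ, so reaction B has the more negative ΔH; |ΔH_A − ΔH_B| = 168 kJ.

Reaction B, by 168 kJ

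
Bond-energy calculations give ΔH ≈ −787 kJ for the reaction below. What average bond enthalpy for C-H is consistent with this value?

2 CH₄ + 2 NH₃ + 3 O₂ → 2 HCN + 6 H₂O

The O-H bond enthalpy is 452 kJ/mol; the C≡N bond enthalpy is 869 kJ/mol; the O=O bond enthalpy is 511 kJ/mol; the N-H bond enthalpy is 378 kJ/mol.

D(C-H) ≈ 429 kJ/mol

Let D be the C-H bond energy.
Σ(broken) = 8×D + 6×378 + 3×511 = 3801 + 8D
Σ(formed) = 2×869 + 2×D + 12×452 = 7162 + 2D
ΔH = Σ(broken) − Σ(formed) = (3801 + 8D) − (7162 + 2D) = −3361 + 6D
Setting this equal to −787 kJ gives 6D = 2574, so D = 429 kJ/mol.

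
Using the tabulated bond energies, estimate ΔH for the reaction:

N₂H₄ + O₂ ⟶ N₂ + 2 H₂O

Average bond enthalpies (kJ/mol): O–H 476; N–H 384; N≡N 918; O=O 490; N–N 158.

Bonds broken (reactants):
  N–H: 4 × 384 = 1536
  N–N: 1 × 158 = 158
  O=O: 1 × 490 = 490
  Σ(broken) = 2184 kJ
Bonds formed (products):
  N≡N: 1 × 918 = 918
  O–H: 4 × 476 = 1904
  Σ(formed) = 2822 kJ
ΔH = Σ(broken) − Σ(formed) = 2184 − 2822 = −638 kJ

ΔH ≈ −638 kJ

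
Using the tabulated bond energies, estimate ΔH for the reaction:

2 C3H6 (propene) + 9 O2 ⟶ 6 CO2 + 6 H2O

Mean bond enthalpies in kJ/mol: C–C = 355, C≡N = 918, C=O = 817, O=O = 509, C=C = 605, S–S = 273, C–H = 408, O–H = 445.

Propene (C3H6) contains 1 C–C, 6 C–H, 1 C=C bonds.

Bonds broken (reactants):
  C–C: 2 × 355 = 710
  C–H: 12 × 408 = 4896
  C=C: 2 × 605 = 1210
  O=O: 9 × 509 = 4581
  Σ(broken) = 11397 kJ
Bonds formed (products):
  C=O: 12 × 817 = 9804
  O–H: 12 × 445 = 5340
  Σ(formed) = 15144 kJ
ΔH = Σ(broken) − Σ(formed) = 11397 − 15144 = −3747 kJ

ΔH ≈ −3747 kJ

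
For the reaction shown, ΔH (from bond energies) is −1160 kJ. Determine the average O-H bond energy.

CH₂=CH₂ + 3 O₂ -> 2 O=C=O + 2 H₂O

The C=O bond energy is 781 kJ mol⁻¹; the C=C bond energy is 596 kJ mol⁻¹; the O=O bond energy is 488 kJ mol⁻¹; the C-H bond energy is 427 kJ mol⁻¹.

D(O-H) ≈ 451 kJ/mol

Let D be the O-H bond energy.
Σ(broken) = 4×427 + 1×596 + 3×488 = 3768
Σ(formed) = 4×781 + 4×D = 3124 + 4D
ΔH = Σ(broken) − Σ(formed) = (3768) − (3124 + 4D) = +644 − 4D
Setting this equal to −1160 kJ gives 4D = 1804, so D = 451 kJ/mol.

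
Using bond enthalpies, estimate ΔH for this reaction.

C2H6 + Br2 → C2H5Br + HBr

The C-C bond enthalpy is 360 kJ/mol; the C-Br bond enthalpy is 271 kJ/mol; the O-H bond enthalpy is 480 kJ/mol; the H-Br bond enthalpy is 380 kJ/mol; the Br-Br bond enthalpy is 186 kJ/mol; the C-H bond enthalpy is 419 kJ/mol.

Bonds broken (reactants):
  Br-Br: 1 × 186 = 186
  C-C: 1 × 360 = 360
  C-H: 6 × 419 = 2514
  Σ(broken) = 3060 kJ
Bonds formed (products):
  C-Br: 1 × 271 = 271
  C-C: 1 × 360 = 360
  C-H: 5 × 419 = 2095
  H-Br: 1 × 380 = 380
  Σ(formed) = 3106 kJ
ΔH = Σ(broken) − Σ(formed) = 3060 − 3106 = −46 kJ

ΔH ≈ −46 kJ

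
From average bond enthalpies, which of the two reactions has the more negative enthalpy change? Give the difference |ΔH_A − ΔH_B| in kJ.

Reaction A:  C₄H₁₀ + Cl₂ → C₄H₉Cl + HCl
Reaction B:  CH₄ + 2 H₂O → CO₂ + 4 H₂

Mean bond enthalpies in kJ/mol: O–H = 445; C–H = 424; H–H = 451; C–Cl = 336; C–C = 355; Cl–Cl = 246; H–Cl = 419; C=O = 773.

Reaction A, by 211 kJ

Reaction A:
  Bonds broken (reactants):
    C–C: 3 × 355 = 1065
    C–H: 10 × 424 = 4240
    Cl–Cl: 1 × 246 = 246
    Σ(broken) = 5551 kJ
  Bonds formed (products):
    C–C: 3 × 355 = 1065
    C–Cl: 1 × 336 = 336
    C–H: 9 × 424 = 3816
    H–Cl: 1 × 419 = 419
    Σ(formed) = 5636 kJ
  ΔH_A = 5551 − 5636 = −85 kJ
Reaction B:
  Bonds broken (reactants):
    C–H: 4 × 424 = 1696
    O–H: 4 × 445 = 1780
    Σ(broken) = 3476 kJ
  Bonds formed (products):
    C=O: 2 × 773 = 1546
    H–H: 4 × 451 = 1804
    Σ(formed) = 3350 kJ
  ΔH_B = 3476 − 3350 = +126 kJ
ΔH_A − ΔH_B = −211 kJ, so reaction A has the more negative ΔH; |ΔH_A − ΔH_B| = 211 kJ.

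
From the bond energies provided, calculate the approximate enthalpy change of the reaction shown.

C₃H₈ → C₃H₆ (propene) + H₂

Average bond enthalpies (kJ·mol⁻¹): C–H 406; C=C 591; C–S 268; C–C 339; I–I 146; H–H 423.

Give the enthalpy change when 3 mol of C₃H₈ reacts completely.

Bonds broken (reactants):
  C–C: 2 × 339 = 678
  C–H: 8 × 406 = 3248
  Σ(broken) = 3926 kJ
Bonds formed (products):
  C–C: 1 × 339 = 339
  C–H: 6 × 406 = 2436
  C=C: 1 × 591 = 591
  H–H: 1 × 423 = 423
  Σ(formed) = 3789 kJ
ΔH = Σ(broken) − Σ(formed) = 3926 − 3789 = +137 kJ
For 3× the reaction as written: 3 × (+137) = +411 kJ

ΔH = +411 kJ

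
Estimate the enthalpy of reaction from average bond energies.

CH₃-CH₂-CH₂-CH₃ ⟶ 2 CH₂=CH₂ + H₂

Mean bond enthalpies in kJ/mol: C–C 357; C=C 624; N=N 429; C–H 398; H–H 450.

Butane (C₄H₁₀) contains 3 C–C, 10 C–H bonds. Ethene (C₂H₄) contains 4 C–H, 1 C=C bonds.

Bonds broken (reactants):
  C–C: 3 × 357 = 1071
  C–H: 10 × 398 = 3980
  Σ(broken) = 5051 kJ
Bonds formed (products):
  C–H: 8 × 398 = 3184
  C=C: 2 × 624 = 1248
  H–H: 1 × 450 = 450
  Σ(formed) = 4882 kJ
ΔH = Σ(broken) − Σ(formed) = 5051 − 4882 = +169 kJ

ΔH ≈ +169 kJ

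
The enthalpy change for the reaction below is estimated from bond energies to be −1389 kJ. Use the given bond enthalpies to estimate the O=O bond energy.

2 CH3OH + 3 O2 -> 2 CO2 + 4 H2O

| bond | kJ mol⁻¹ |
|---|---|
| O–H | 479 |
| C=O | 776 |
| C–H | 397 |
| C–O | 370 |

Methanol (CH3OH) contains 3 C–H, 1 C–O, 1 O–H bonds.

Let D be the O=O bond energy.
Σ(broken) = 6×397 + 2×370 + 2×479 + 3×D = 4080 + 3D
Σ(formed) = 4×776 + 8×479 = 6936
ΔH = Σ(broken) − Σ(formed) = (4080 + 3D) − (6936) = −2856 + 3D
Setting this equal to −1389 kJ gives 3D = 1467, so D = 489 kJ/mol.

D(O=O) ≈ 489 kJ/mol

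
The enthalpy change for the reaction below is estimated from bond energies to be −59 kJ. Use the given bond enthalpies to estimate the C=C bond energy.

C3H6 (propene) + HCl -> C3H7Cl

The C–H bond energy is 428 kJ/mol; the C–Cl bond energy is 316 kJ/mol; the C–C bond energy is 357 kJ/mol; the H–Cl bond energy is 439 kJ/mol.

Let D be the C=C bond energy.
Σ(broken) = 1×357 + 6×428 + 1×D + 1×439 = 3364 + D
Σ(formed) = 2×357 + 1×316 + 7×428 = 4026
ΔH = Σ(broken) − Σ(formed) = (3364 + D) − (4026) = −662 + D
Setting this equal to −59 kJ gives D = 603 kJ/mol.

D(C=C) ≈ 603 kJ/mol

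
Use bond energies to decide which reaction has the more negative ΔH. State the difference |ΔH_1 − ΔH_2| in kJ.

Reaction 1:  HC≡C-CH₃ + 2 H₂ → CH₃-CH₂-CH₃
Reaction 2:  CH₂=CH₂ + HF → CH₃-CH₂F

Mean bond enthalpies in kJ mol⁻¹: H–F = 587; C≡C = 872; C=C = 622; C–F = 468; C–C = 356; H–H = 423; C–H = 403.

Reaction 1, by 232 kJ

Reaction 1:
  Bonds broken (reactants):
    C≡C: 1 × 872 = 872
    C–C: 1 × 356 = 356
    C–H: 4 × 403 = 1612
    H–H: 2 × 423 = 846
    Σ(broken) = 3686 kJ
  Bonds formed (products):
    C–C: 2 × 356 = 712
    C–H: 8 × 403 = 3224
    Σ(formed) = 3936 kJ
  ΔH_1 = 3686 − 3936 = −250 kJ
Reaction 2:
  Bonds broken (reactants):
    C–H: 4 × 403 = 1612
    C=C: 1 × 622 = 622
    H–F: 1 × 587 = 587
    Σ(broken) = 2821 kJ
  Bonds formed (products):
    C–C: 1 × 356 = 356
    C–F: 1 × 468 = 468
    C–H: 5 × 403 = 2015
    Σ(formed) = 2839 kJ
  ΔH_2 = 2821 − 2839 = −18 kJ
ΔH_1 − ΔH_2 = −232 kJ, so reaction 1 has the more negative ΔH; |ΔH_1 − ΔH_2| = 232 kJ.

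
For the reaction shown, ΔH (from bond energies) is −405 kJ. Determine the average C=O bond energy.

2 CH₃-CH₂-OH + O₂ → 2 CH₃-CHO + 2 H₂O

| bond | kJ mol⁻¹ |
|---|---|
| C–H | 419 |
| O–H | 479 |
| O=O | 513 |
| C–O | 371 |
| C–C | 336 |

Let D be the C=O bond energy.
Σ(broken) = 2×336 + 10×419 + 2×371 + 2×479 + 1×513 = 7075
Σ(formed) = 2×336 + 8×419 + 2×D + 4×479 = 5940 + 2D
ΔH = Σ(broken) − Σ(formed) = (7075) − (5940 + 2D) = +1135 − 2D
Setting this equal to −405 kJ gives 2D = 1540, so D = 770 kJ/mol.

D(C=O) ≈ 770 kJ/mol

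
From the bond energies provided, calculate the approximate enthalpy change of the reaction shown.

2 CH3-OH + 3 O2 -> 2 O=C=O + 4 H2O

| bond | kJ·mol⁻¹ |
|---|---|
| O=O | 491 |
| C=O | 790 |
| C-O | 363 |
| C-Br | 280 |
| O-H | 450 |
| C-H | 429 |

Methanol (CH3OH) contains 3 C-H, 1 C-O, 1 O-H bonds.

Bonds broken (reactants):
  C-H: 6 × 429 = 2574
  C-O: 2 × 363 = 726
  O-H: 2 × 450 = 900
  O=O: 3 × 491 = 1473
  Σ(broken) = 5673 kJ
Bonds formed (products):
  C=O: 4 × 790 = 3160
  O-H: 8 × 450 = 3600
  Σ(formed) = 6760 kJ
ΔH = Σ(broken) − Σ(formed) = 5673 − 6760 = −1087 kJ

ΔH ≈ −1087 kJ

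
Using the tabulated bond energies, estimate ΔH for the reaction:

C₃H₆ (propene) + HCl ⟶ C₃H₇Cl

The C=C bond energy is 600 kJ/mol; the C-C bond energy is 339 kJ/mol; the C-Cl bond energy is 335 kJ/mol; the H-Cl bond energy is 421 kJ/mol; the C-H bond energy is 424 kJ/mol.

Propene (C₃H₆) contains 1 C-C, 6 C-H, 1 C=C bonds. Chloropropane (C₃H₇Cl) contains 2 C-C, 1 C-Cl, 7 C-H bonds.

Bonds broken (reactants):
  C-C: 1 × 339 = 339
  C-H: 6 × 424 = 2544
  C=C: 1 × 600 = 600
  H-Cl: 1 × 421 = 421
  Σ(broken) = 3904 kJ
Bonds formed (products):
  C-C: 2 × 339 = 678
  C-Cl: 1 × 335 = 335
  C-H: 7 × 424 = 2968
  Σ(formed) = 3981 kJ
ΔH = Σ(broken) − Σ(formed) = 3904 − 3981 = −77 kJ

ΔH ≈ −77 kJ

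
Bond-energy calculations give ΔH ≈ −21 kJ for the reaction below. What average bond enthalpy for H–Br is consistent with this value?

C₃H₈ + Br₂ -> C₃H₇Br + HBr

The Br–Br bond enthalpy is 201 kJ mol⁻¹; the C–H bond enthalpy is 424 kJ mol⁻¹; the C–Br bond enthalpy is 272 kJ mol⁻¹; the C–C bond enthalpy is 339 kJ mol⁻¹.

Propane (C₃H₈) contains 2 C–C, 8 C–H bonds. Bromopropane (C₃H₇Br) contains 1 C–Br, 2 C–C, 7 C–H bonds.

D(H–Br) ≈ 374 kJ/mol

Let D be the H–Br bond energy.
Σ(broken) = 1×201 + 2×339 + 8×424 = 4271
Σ(formed) = 1×272 + 2×339 + 7×424 + 1×D = 3918 + D
ΔH = Σ(broken) − Σ(formed) = (4271) − (3918 + D) = +353 − D
Setting this equal to −21 kJ gives D = 374 kJ/mol.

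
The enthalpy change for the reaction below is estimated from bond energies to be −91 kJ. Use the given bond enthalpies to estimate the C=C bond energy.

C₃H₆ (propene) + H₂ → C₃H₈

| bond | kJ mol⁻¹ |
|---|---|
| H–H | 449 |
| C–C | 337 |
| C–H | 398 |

D(C=C) ≈ 593 kJ/mol

Let D be the C=C bond energy.
Σ(broken) = 1×337 + 6×398 + 1×D + 1×449 = 3174 + D
Σ(formed) = 2×337 + 8×398 = 3858
ΔH = Σ(broken) − Σ(formed) = (3174 + D) − (3858) = −684 + D
Setting this equal to −91 kJ gives D = 593 kJ/mol.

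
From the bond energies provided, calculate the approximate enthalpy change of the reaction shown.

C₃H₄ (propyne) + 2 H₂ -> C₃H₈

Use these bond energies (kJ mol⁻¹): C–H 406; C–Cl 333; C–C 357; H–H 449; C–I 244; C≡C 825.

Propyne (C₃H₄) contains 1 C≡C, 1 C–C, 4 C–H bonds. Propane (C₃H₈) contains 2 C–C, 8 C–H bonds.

ΔH ≈ −258 kJ

Bonds broken (reactants):
  C≡C: 1 × 825 = 825
  C–C: 1 × 357 = 357
  C–H: 4 × 406 = 1624
  H–H: 2 × 449 = 898
  Σ(broken) = 3704 kJ
Bonds formed (products):
  C–C: 2 × 357 = 714
  C–H: 8 × 406 = 3248
  Σ(formed) = 3962 kJ
ΔH = Σ(broken) − Σ(formed) = 3704 − 3962 = −258 kJ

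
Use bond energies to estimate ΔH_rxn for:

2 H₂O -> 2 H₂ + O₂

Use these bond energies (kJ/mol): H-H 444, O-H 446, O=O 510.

Bonds broken (reactants):
  O-H: 4 × 446 = 1784
  Σ(broken) = 1784 kJ
Bonds formed (products):
  H-H: 2 × 444 = 888
  O=O: 1 × 510 = 510
  Σ(formed) = 1398 kJ
ΔH = Σ(broken) − Σ(formed) = 1784 − 1398 = +386 kJ

ΔH ≈ +386 kJ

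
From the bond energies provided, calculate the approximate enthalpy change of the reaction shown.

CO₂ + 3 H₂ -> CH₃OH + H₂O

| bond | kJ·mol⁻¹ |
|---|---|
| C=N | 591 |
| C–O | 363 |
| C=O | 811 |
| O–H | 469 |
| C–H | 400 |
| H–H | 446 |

ΔH ≈ −10 kJ

Bonds broken (reactants):
  C=O: 2 × 811 = 1622
  H–H: 3 × 446 = 1338
  Σ(broken) = 2960 kJ
Bonds formed (products):
  C–H: 3 × 400 = 1200
  C–O: 1 × 363 = 363
  O–H: 3 × 469 = 1407
  Σ(formed) = 2970 kJ
ΔH = Σ(broken) − Σ(formed) = 2960 − 2970 = −10 kJ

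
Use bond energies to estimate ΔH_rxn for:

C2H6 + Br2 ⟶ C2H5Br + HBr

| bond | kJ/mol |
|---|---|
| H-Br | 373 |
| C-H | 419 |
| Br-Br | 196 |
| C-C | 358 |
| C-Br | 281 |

ΔH ≈ −39 kJ

Bonds broken (reactants):
  Br-Br: 1 × 196 = 196
  C-C: 1 × 358 = 358
  C-H: 6 × 419 = 2514
  Σ(broken) = 3068 kJ
Bonds formed (products):
  C-Br: 1 × 281 = 281
  C-C: 1 × 358 = 358
  C-H: 5 × 419 = 2095
  H-Br: 1 × 373 = 373
  Σ(formed) = 3107 kJ
ΔH = Σ(broken) − Σ(formed) = 3068 − 3107 = −39 kJ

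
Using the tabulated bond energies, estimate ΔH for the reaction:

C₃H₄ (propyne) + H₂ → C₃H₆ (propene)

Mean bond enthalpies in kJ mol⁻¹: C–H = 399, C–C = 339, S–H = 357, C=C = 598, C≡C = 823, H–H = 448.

Bonds broken (reactants):
  C≡C: 1 × 823 = 823
  C–C: 1 × 339 = 339
  C–H: 4 × 399 = 1596
  H–H: 1 × 448 = 448
  Σ(broken) = 3206 kJ
Bonds formed (products):
  C–C: 1 × 339 = 339
  C–H: 6 × 399 = 2394
  C=C: 1 × 598 = 598
  Σ(formed) = 3331 kJ
ΔH = Σ(broken) − Σ(formed) = 3206 − 3331 = −125 kJ

ΔH ≈ −125 kJ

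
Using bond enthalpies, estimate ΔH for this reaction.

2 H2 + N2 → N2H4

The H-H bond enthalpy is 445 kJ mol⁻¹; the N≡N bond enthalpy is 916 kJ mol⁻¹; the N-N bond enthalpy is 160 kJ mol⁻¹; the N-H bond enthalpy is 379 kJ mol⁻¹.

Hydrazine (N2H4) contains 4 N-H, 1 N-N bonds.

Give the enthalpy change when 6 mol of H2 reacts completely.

Bonds broken (reactants):
  H-H: 2 × 445 = 890
  N≡N: 1 × 916 = 916
  Σ(broken) = 1806 kJ
Bonds formed (products):
  N-H: 4 × 379 = 1516
  N-N: 1 × 160 = 160
  Σ(formed) = 1676 kJ
ΔH = Σ(broken) − Σ(formed) = 1806 − 1676 = +130 kJ
For 3× the reaction as written: 3 × (+130) = +390 kJ

ΔH = +390 kJ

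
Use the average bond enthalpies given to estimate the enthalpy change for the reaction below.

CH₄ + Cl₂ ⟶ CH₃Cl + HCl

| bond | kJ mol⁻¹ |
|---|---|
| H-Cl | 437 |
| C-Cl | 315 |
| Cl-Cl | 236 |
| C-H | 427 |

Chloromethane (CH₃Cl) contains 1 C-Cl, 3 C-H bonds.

Bonds broken (reactants):
  C-H: 4 × 427 = 1708
  Cl-Cl: 1 × 236 = 236
  Σ(broken) = 1944 kJ
Bonds formed (products):
  C-Cl: 1 × 315 = 315
  C-H: 3 × 427 = 1281
  H-Cl: 1 × 437 = 437
  Σ(formed) = 2033 kJ
ΔH = Σ(broken) − Σ(formed) = 1944 − 2033 = −89 kJ

ΔH ≈ −89 kJ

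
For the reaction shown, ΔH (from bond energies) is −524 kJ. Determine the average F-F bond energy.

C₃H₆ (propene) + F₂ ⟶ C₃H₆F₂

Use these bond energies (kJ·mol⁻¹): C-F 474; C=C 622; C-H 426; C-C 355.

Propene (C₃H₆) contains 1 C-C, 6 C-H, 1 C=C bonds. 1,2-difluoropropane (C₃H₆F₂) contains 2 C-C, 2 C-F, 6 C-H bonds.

Let D be the F-F bond energy.
Σ(broken) = 1×355 + 6×426 + 1×622 + 1×D = 3533 + D
Σ(formed) = 2×355 + 2×474 + 6×426 = 4214
ΔH = Σ(broken) − Σ(formed) = (3533 + D) − (4214) = −681 + D
Setting this equal to −524 kJ gives D = 157 kJ/mol.

D(F-F) ≈ 157 kJ/mol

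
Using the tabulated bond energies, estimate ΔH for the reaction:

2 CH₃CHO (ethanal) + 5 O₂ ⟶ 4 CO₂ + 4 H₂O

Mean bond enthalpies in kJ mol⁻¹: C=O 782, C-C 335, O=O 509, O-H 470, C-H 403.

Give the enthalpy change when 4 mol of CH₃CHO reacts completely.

ΔH = −4026 kJ

Bonds broken (reactants):
  C-C: 2 × 335 = 670
  C-H: 8 × 403 = 3224
  C=O: 2 × 782 = 1564
  O=O: 5 × 509 = 2545
  Σ(broken) = 8003 kJ
Bonds formed (products):
  C=O: 8 × 782 = 6256
  O-H: 8 × 470 = 3760
  Σ(formed) = 10016 kJ
ΔH = Σ(broken) − Σ(formed) = 8003 − 10016 = −2013 kJ
For 2× the reaction as written: 2 × (−2013) = −4026 kJ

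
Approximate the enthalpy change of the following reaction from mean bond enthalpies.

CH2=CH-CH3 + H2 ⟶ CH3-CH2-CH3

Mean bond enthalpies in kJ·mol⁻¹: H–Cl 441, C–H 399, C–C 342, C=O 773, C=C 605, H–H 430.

Bonds broken (reactants):
  C–C: 1 × 342 = 342
  C–H: 6 × 399 = 2394
  C=C: 1 × 605 = 605
  H–H: 1 × 430 = 430
  Σ(broken) = 3771 kJ
Bonds formed (products):
  C–C: 2 × 342 = 684
  C–H: 8 × 399 = 3192
  Σ(formed) = 3876 kJ
ΔH = Σ(broken) − Σ(formed) = 3771 − 3876 = −105 kJ

ΔH ≈ −105 kJ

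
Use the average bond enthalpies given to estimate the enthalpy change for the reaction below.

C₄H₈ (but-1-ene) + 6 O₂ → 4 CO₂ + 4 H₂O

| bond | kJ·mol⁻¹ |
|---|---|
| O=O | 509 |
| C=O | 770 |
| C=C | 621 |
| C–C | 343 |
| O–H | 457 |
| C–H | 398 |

Bonds broken (reactants):
  C–C: 2 × 343 = 686
  C–H: 8 × 398 = 3184
  C=C: 1 × 621 = 621
  O=O: 6 × 509 = 3054
  Σ(broken) = 7545 kJ
Bonds formed (products):
  C=O: 8 × 770 = 6160
  O–H: 8 × 457 = 3656
  Σ(formed) = 9816 kJ
ΔH = Σ(broken) − Σ(formed) = 7545 − 9816 = −2271 kJ

ΔH ≈ −2271 kJ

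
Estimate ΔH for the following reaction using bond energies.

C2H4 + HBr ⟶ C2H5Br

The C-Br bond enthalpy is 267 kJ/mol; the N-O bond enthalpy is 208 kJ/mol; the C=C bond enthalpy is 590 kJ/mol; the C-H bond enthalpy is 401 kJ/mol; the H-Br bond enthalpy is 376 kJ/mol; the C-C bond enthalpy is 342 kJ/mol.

Bonds broken (reactants):
  C-H: 4 × 401 = 1604
  C=C: 1 × 590 = 590
  H-Br: 1 × 376 = 376
  Σ(broken) = 2570 kJ
Bonds formed (products):
  C-Br: 1 × 267 = 267
  C-C: 1 × 342 = 342
  C-H: 5 × 401 = 2005
  Σ(formed) = 2614 kJ
ΔH = Σ(broken) − Σ(formed) = 2570 − 2614 = −44 kJ

ΔH ≈ −44 kJ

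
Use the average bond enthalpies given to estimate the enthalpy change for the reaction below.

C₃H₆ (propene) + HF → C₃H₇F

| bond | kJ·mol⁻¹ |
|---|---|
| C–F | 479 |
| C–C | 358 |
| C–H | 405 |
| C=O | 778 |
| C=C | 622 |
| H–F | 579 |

Bonds broken (reactants):
  C–C: 1 × 358 = 358
  C–H: 6 × 405 = 2430
  C=C: 1 × 622 = 622
  H–F: 1 × 579 = 579
  Σ(broken) = 3989 kJ
Bonds formed (products):
  C–C: 2 × 358 = 716
  C–F: 1 × 479 = 479
  C–H: 7 × 405 = 2835
  Σ(formed) = 4030 kJ
ΔH = Σ(broken) − Σ(formed) = 3989 − 4030 = −41 kJ

ΔH ≈ −41 kJ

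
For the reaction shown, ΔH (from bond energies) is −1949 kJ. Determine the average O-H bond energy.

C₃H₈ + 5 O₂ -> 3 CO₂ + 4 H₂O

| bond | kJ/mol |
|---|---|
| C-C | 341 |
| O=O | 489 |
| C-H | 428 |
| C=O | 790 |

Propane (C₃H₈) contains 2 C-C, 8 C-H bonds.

Let D be the O-H bond energy.
Σ(broken) = 2×341 + 8×428 + 5×489 = 6551
Σ(formed) = 6×790 + 8×D = 4740 + 8D
ΔH = Σ(broken) − Σ(formed) = (6551) − (4740 + 8D) = +1811 − 8D
Setting this equal to −1949 kJ gives 8D = 3760, so D = 470 kJ/mol.

D(O-H) ≈ 470 kJ/mol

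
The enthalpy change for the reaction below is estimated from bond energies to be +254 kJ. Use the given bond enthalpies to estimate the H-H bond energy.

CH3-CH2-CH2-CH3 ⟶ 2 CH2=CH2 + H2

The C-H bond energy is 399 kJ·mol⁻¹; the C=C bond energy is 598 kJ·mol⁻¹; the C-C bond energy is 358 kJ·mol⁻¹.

D(H-H) ≈ 422 kJ/mol

Let D be the H-H bond energy.
Σ(broken) = 3×358 + 10×399 = 5064
Σ(formed) = 8×399 + 2×598 + 1×D = 4388 + D
ΔH = Σ(broken) − Σ(formed) = (5064) − (4388 + D) = +676 − D
Setting this equal to +254 kJ gives D = 422 kJ/mol.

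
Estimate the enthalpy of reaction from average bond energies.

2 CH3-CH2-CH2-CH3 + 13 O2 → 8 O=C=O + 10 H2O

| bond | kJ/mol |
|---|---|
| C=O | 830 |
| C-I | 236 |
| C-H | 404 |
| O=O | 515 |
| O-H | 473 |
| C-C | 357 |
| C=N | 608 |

Bonds broken (reactants):
  C-C: 6 × 357 = 2142
  C-H: 20 × 404 = 8080
  O=O: 13 × 515 = 6695
  Σ(broken) = 16917 kJ
Bonds formed (products):
  C=O: 16 × 830 = 13280
  O-H: 20 × 473 = 9460
  Σ(formed) = 22740 kJ
ΔH = Σ(broken) − Σ(formed) = 16917 − 22740 = −5823 kJ

ΔH ≈ −5823 kJ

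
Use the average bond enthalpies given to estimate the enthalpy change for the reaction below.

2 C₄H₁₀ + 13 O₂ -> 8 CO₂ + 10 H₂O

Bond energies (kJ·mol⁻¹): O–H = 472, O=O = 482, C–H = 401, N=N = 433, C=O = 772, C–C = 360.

Bonds broken (reactants):
  C–C: 6 × 360 = 2160
  C–H: 20 × 401 = 8020
  O=O: 13 × 482 = 6266
  Σ(broken) = 16446 kJ
Bonds formed (products):
  C=O: 16 × 772 = 12352
  O–H: 20 × 472 = 9440
  Σ(formed) = 21792 kJ
ΔH = Σ(broken) − Σ(formed) = 16446 − 21792 = −5346 kJ

ΔH ≈ −5346 kJ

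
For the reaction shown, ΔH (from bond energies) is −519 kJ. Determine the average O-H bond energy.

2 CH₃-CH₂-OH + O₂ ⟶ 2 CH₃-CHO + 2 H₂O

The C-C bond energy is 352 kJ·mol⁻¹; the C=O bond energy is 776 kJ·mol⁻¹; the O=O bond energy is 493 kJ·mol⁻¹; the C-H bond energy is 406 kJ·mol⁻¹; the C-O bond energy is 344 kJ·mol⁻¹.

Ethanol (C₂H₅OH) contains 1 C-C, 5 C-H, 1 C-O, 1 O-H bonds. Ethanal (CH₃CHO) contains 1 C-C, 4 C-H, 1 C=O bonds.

D(O-H) ≈ 480 kJ/mol

Let D be the O-H bond energy.
Σ(broken) = 2×352 + 10×406 + 2×344 + 2×D + 1×493 = 5945 + 2D
Σ(formed) = 2×352 + 8×406 + 2×776 + 4×D = 5504 + 4D
ΔH = Σ(broken) − Σ(formed) = (5945 + 2D) − (5504 + 4D) = +441 − 2D
Setting this equal to −519 kJ gives 2D = 960, so D = 480 kJ/mol.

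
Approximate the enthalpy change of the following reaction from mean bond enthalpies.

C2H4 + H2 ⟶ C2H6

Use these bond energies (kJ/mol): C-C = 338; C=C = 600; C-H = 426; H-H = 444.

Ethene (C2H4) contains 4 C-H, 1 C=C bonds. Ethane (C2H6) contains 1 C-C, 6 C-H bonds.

ΔH ≈ −146 kJ

Bonds broken (reactants):
  C-H: 4 × 426 = 1704
  C=C: 1 × 600 = 600
  H-H: 1 × 444 = 444
  Σ(broken) = 2748 kJ
Bonds formed (products):
  C-C: 1 × 338 = 338
  C-H: 6 × 426 = 2556
  Σ(formed) = 2894 kJ
ΔH = Σ(broken) − Σ(formed) = 2748 − 2894 = −146 kJ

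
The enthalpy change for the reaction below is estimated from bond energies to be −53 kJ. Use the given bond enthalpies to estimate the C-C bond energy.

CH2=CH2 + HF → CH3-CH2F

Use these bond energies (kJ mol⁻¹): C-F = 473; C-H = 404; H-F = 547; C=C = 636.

D(C-C) ≈ 359 kJ/mol

Let D be the C-C bond energy.
Σ(broken) = 4×404 + 1×636 + 1×547 = 2799
Σ(formed) = 1×D + 1×473 + 5×404 = 2493 + D
ΔH = Σ(broken) − Σ(formed) = (2799) − (2493 + D) = +306 − D
Setting this equal to −53 kJ gives D = 359 kJ/mol.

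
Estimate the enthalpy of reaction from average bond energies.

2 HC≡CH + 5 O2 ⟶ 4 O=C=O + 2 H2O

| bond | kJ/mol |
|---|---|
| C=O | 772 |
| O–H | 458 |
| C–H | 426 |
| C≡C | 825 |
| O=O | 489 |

ΔH ≈ −2209 kJ

Bonds broken (reactants):
  C≡C: 2 × 825 = 1650
  C–H: 4 × 426 = 1704
  O=O: 5 × 489 = 2445
  Σ(broken) = 5799 kJ
Bonds formed (products):
  C=O: 8 × 772 = 6176
  O–H: 4 × 458 = 1832
  Σ(formed) = 8008 kJ
ΔH = Σ(broken) − Σ(formed) = 5799 − 8008 = −2209 kJ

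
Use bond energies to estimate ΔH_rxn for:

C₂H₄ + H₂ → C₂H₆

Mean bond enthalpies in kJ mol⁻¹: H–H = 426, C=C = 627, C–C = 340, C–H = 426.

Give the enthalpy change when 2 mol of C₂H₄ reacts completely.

ΔH = −278 kJ

Bonds broken (reactants):
  C–H: 4 × 426 = 1704
  C=C: 1 × 627 = 627
  H–H: 1 × 426 = 426
  Σ(broken) = 2757 kJ
Bonds formed (products):
  C–C: 1 × 340 = 340
  C–H: 6 × 426 = 2556
  Σ(formed) = 2896 kJ
ΔH = Σ(broken) − Σ(formed) = 2757 − 2896 = −139 kJ
For 2× the reaction as written: 2 × (−139) = −278 kJ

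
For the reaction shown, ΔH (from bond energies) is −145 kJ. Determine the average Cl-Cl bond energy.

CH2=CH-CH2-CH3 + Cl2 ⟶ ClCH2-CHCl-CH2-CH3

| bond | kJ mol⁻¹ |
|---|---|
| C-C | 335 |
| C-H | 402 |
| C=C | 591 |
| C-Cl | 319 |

D(Cl-Cl) ≈ 237 kJ/mol

Let D be the Cl-Cl bond energy.
Σ(broken) = 2×335 + 8×402 + 1×591 + 1×D = 4477 + D
Σ(formed) = 3×335 + 2×319 + 8×402 = 4859
ΔH = Σ(broken) − Σ(formed) = (4477 + D) − (4859) = −382 + D
Setting this equal to −145 kJ gives D = 237 kJ/mol.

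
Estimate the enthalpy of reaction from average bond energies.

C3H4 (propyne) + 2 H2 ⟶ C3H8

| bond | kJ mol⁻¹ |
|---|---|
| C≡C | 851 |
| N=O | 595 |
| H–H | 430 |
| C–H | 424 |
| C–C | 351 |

ΔH ≈ −336 kJ

Bonds broken (reactants):
  C≡C: 1 × 851 = 851
  C–C: 1 × 351 = 351
  C–H: 4 × 424 = 1696
  H–H: 2 × 430 = 860
  Σ(broken) = 3758 kJ
Bonds formed (products):
  C–C: 2 × 351 = 702
  C–H: 8 × 424 = 3392
  Σ(formed) = 4094 kJ
ΔH = Σ(broken) − Σ(formed) = 3758 − 4094 = −336 kJ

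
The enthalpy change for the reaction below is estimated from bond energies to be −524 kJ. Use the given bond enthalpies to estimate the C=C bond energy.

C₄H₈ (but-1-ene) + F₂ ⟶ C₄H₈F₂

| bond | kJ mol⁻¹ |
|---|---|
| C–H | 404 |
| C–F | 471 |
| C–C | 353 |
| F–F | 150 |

Let D be the C=C bond energy.
Σ(broken) = 2×353 + 8×404 + 1×D + 1×150 = 4088 + D
Σ(formed) = 3×353 + 2×471 + 8×404 = 5233
ΔH = Σ(broken) − Σ(formed) = (4088 + D) − (5233) = −1145 + D
Setting this equal to −524 kJ gives D = 621 kJ/mol.

D(C=C) ≈ 621 kJ/mol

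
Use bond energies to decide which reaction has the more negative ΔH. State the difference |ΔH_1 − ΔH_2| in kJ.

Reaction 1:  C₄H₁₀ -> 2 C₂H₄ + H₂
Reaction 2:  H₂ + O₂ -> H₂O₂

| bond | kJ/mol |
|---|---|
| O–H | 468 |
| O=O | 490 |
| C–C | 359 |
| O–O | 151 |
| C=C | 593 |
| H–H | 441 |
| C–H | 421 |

Reaction 1:
  Bonds broken (reactants):
    C–C: 3 × 359 = 1077
    C–H: 10 × 421 = 4210
    Σ(broken) = 5287 kJ
  Bonds formed (products):
    C–H: 8 × 421 = 3368
    C=C: 2 × 593 = 1186
    H–H: 1 × 441 = 441
    Σ(formed) = 4995 kJ
  ΔH_1 = 5287 − 4995 = +292 kJ
Reaction 2:
  Bonds broken (reactants):
    H–H: 1 × 441 = 441
    O=O: 1 × 490 = 490
    Σ(broken) = 931 kJ
  Bonds formed (products):
    O–H: 2 × 468 = 936
    O–O: 1 × 151 = 151
    Σ(formed) = 1087 kJ
  ΔH_2 = 931 − 1087 = −156 kJ
ΔH_1 − ΔH_2 = +448 kJ, so reaction 2 has the more negative ΔH; |ΔH_1 − ΔH_2| = 448 kJ.

Reaction 2, by 448 kJ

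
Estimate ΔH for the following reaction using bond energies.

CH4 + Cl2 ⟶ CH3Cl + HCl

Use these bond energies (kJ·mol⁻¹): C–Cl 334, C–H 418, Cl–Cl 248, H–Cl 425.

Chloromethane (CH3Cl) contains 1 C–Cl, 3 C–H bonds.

Bonds broken (reactants):
  C–H: 4 × 418 = 1672
  Cl–Cl: 1 × 248 = 248
  Σ(broken) = 1920 kJ
Bonds formed (products):
  C–Cl: 1 × 334 = 334
  C–H: 3 × 418 = 1254
  H–Cl: 1 × 425 = 425
  Σ(formed) = 2013 kJ
ΔH = Σ(broken) − Σ(formed) = 1920 − 2013 = −93 kJ

ΔH ≈ −93 kJ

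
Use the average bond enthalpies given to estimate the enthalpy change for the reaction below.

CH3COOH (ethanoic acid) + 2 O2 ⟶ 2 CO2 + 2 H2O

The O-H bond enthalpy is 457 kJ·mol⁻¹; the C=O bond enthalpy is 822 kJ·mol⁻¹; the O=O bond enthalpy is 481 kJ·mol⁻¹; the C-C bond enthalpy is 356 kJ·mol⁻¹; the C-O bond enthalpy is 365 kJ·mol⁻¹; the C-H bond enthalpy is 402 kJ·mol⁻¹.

ΔH ≈ −948 kJ

Bonds broken (reactants):
  C-C: 1 × 356 = 356
  C-H: 3 × 402 = 1206
  C-O: 1 × 365 = 365
  C=O: 1 × 822 = 822
  O-H: 1 × 457 = 457
  O=O: 2 × 481 = 962
  Σ(broken) = 4168 kJ
Bonds formed (products):
  C=O: 4 × 822 = 3288
  O-H: 4 × 457 = 1828
  Σ(formed) = 5116 kJ
ΔH = Σ(broken) − Σ(formed) = 4168 − 5116 = −948 kJ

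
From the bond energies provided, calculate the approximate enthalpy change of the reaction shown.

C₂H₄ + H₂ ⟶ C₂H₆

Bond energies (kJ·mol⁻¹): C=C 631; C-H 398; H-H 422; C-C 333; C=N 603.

ΔH ≈ −76 kJ

Bonds broken (reactants):
  C-H: 4 × 398 = 1592
  C=C: 1 × 631 = 631
  H-H: 1 × 422 = 422
  Σ(broken) = 2645 kJ
Bonds formed (products):
  C-C: 1 × 333 = 333
  C-H: 6 × 398 = 2388
  Σ(formed) = 2721 kJ
ΔH = Σ(broken) − Σ(formed) = 2645 − 2721 = −76 kJ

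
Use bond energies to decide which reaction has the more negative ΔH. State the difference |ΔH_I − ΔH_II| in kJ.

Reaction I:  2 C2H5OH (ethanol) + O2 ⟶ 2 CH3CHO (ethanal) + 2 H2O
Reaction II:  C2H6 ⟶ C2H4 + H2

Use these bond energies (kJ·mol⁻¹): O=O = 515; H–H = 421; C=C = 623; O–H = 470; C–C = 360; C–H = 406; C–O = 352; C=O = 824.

Reaction I, by 685 kJ

Reaction I:
  Bonds broken (reactants):
    C–C: 2 × 360 = 720
    C–H: 10 × 406 = 4060
    C–O: 2 × 352 = 704
    O–H: 2 × 470 = 940
    O=O: 1 × 515 = 515
    Σ(broken) = 6939 kJ
  Bonds formed (products):
    C–C: 2 × 360 = 720
    C–H: 8 × 406 = 3248
    C=O: 2 × 824 = 1648
    O–H: 4 × 470 = 1880
    Σ(formed) = 7496 kJ
  ΔH_I = 6939 − 7496 = −557 kJ
Reaction II:
  Bonds broken (reactants):
    C–C: 1 × 360 = 360
    C–H: 6 × 406 = 2436
    Σ(broken) = 2796 kJ
  Bonds formed (products):
    C–H: 4 × 406 = 1624
    C=C: 1 × 623 = 623
    H–H: 1 × 421 = 421
    Σ(formed) = 2668 kJ
  ΔH_II = 2796 − 2668 = +128 kJ
ΔH_I − ΔH_II = −685 kJ, so reaction I has the more negative ΔH; |ΔH_I − ΔH_II| = 685 kJ.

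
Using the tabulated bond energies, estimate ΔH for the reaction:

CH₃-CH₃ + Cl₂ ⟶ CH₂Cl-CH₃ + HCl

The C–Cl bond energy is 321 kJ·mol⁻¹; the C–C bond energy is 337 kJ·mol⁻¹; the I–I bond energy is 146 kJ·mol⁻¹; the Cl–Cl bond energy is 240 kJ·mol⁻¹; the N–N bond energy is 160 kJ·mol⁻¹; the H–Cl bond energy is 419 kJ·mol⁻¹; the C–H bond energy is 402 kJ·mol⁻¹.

Bonds broken (reactants):
  C–C: 1 × 337 = 337
  C–H: 6 × 402 = 2412
  Cl–Cl: 1 × 240 = 240
  Σ(broken) = 2989 kJ
Bonds formed (products):
  C–C: 1 × 337 = 337
  C–Cl: 1 × 321 = 321
  C–H: 5 × 402 = 2010
  H–Cl: 1 × 419 = 419
  Σ(formed) = 3087 kJ
ΔH = Σ(broken) − Σ(formed) = 2989 − 3087 = −98 kJ

ΔH ≈ −98 kJ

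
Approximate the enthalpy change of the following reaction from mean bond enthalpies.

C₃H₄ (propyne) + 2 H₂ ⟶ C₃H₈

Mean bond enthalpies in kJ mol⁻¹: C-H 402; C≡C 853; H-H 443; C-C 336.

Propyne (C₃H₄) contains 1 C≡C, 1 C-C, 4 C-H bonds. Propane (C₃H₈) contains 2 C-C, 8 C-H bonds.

Bonds broken (reactants):
  C≡C: 1 × 853 = 853
  C-C: 1 × 336 = 336
  C-H: 4 × 402 = 1608
  H-H: 2 × 443 = 886
  Σ(broken) = 3683 kJ
Bonds formed (products):
  C-C: 2 × 336 = 672
  C-H: 8 × 402 = 3216
  Σ(formed) = 3888 kJ
ΔH = Σ(broken) − Σ(formed) = 3683 − 3888 = −205 kJ

ΔH ≈ −205 kJ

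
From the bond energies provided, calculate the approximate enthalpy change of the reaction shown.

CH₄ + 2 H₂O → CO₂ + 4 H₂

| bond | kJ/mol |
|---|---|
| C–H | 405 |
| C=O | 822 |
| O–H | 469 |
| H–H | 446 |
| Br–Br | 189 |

ΔH ≈ +68 kJ

Bonds broken (reactants):
  C–H: 4 × 405 = 1620
  O–H: 4 × 469 = 1876
  Σ(broken) = 3496 kJ
Bonds formed (products):
  C=O: 2 × 822 = 1644
  H–H: 4 × 446 = 1784
  Σ(formed) = 3428 kJ
ΔH = Σ(broken) − Σ(formed) = 3496 − 3428 = +68 kJ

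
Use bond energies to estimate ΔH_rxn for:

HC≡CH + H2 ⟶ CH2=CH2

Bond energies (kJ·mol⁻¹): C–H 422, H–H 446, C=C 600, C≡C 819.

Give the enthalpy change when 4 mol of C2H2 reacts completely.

ΔH = −716 kJ

Bonds broken (reactants):
  C≡C: 1 × 819 = 819
  C–H: 2 × 422 = 844
  H–H: 1 × 446 = 446
  Σ(broken) = 2109 kJ
Bonds formed (products):
  C–H: 4 × 422 = 1688
  C=C: 1 × 600 = 600
  Σ(formed) = 2288 kJ
ΔH = Σ(broken) − Σ(formed) = 2109 − 2288 = −179 kJ
For 4× the reaction as written: 4 × (−179) = −716 kJ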